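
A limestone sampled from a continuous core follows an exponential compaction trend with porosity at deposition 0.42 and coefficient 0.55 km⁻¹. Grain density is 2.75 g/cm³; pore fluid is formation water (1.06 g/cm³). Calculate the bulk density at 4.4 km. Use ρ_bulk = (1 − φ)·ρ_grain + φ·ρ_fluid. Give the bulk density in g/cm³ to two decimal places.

2.69 g/cm³

Porosity at depth: n = 0.42·exp(−0.55×4.4) = 0.42×0.0889 = 0.0373
Bulk density: ρ_b = (1−n)ρ_g + n·ρ_f = 0.9627×2.75 + 0.0373×1.06
       = 2.647 + 0.040 = 2.687 g/cm³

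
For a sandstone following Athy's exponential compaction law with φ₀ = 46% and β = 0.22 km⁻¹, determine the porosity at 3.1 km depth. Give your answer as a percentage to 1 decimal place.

23.3%

φ = φ₀·exp(−β·Z) = 0.46 × exp(−0.22 × 3.1) = 0.46 × exp(−0.682)
  = 0.46 × 0.5056 = 0.2326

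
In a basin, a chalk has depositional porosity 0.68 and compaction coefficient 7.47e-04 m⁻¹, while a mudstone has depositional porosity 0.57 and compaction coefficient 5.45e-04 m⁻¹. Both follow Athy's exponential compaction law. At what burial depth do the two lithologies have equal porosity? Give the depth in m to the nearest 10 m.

Working in km (1 km = 1000 m; β in km⁻¹ = β in m⁻¹ × 1000):
Set φ₀ₐ e^(−βₐd) = φ₀ᵦ e^(−βᵦd) ⇒ ln(φ₀ₐ/φ₀ᵦ) = (βₐ − βᵦ)·d
d = ln(0.68/0.57) / (0.747 − 0.545) = 0.1765 / 0.202 = 0.874 km

870 m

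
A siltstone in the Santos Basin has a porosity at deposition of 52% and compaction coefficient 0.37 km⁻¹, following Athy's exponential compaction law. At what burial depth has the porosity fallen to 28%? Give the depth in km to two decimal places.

1.67 km

Invert Athy's law: z = ln(φ₀/φ) / β
z = ln(0.52/0.28) / 0.37 = ln(1.857) / 0.37 = 0.6190 / 0.37 = 1.673 km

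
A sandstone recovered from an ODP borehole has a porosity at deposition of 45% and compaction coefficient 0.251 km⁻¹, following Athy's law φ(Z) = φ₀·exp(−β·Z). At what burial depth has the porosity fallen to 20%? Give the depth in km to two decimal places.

Invert Athy's law: Z = ln(φ₀/φ) / β
Z = ln(0.45/0.2) / 0.251 = ln(2.25) / 0.251 = 0.8109 / 0.251 = 3.231 km

3.23 km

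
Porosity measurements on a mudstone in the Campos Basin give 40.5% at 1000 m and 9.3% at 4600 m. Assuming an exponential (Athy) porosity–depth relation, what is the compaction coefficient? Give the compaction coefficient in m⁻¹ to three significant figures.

0.000409 m⁻¹

Working in km (1 km = 1000 m; k in km⁻¹ = k in m⁻¹ × 1000):
Athy: n(d) = n₀ e^(−kd) ⇒ n₁/n₂ = e^{k(d₂−d₁)} ⇒ k = ln(n₁/n₂)/(d₂−d₁)
k = ln(0.405/0.093) / (4.6 − 1) = ln(4.355) / 3.6 = 1.4713 / 3.6 = 0.4087 km⁻¹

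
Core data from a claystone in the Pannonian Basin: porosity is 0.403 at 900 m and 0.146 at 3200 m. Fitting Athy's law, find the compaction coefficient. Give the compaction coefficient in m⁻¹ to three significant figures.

Working in km (1 km = 1000 m; k in km⁻¹ = k in m⁻¹ × 1000):
Athy: phi(z) = phi₀ e^(−kz) ⇒ phi₁/phi₂ = e^{k(z₂−z₁)} ⇒ k = ln(phi₁/phi₂)/(z₂−z₁)
k = ln(0.403/0.146) / (3.2 − 0.9) = ln(2.76) / 2.3 = 1.0153 / 2.3 = 0.4414 km⁻¹

0.000441 m⁻¹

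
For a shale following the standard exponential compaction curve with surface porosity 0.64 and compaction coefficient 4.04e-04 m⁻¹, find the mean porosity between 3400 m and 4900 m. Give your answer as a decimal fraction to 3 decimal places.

Working in km (1 km = 1000 m; k in km⁻¹ = k in m⁻¹ × 1000):
⟨n⟩ = (1/(d₂−d₁)) ∫ n₀ e^(−kd) dd = n₀·(e^(−k·d₁) − e^(−k·d₂)) / (k·(d₂−d₁))
e^(−0.404×3.4) = 0.2532; e^(−0.404×4.9) = 0.1381
⟨n⟩ = 0.64 × (0.2532 − 0.1381) / (0.404 × 1.5) = 0.64 × 0.1899 = 0.1215

0.122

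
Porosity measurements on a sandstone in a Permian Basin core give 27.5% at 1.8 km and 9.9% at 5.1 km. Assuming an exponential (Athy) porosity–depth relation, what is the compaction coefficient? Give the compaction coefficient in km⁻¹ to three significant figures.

0.310 km⁻¹

Athy: phi(Z) = phi₀ e^(−kZ) ⇒ phi₁/phi₂ = e^{k(Z₂−Z₁)} ⇒ k = ln(phi₁/phi₂)/(Z₂−Z₁)
k = ln(0.275/0.099) / (5.1 − 1.8) = ln(2.778) / 3.3 = 1.0217 / 3.3 = 0.3096 km⁻¹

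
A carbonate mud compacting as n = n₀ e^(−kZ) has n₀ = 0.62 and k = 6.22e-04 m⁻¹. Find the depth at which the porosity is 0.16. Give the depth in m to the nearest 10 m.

Working in km (1 km = 1000 m; k in km⁻¹ = k in m⁻¹ × 1000):
Invert Athy's law: Z = ln(n₀/n) / k
Z = ln(0.62/0.16) / 0.622 = ln(3.875) / 0.622 = 1.3545 / 0.622 = 2.178 km

2180 m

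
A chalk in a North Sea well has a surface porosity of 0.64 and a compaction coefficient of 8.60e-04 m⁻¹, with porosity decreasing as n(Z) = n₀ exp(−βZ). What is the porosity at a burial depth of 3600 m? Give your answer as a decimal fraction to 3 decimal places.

0.029

Working in km (1 km = 1000 m; β in km⁻¹ = β in m⁻¹ × 1000):
n = n₀·exp(−β·Z) = 0.64 × exp(−0.86 × 3.6) = 0.64 × exp(−3.096)
  = 0.64 × 0.0452 = 0.0289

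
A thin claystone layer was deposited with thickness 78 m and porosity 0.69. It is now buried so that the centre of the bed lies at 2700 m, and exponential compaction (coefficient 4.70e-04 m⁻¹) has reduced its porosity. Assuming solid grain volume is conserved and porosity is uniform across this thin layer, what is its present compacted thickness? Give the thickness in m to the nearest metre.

Working in km (1 km = 1000 m; c in km⁻¹ = c in m⁻¹ × 1000):
Porosity at 2.7 km: phi = 0.69·exp(−0.47×2.7) = 0.1940
Solid-volume conservation: h(1−phi) = h₀(1−phi₀) ⇒ h = h₀·(1−phi₀)/(1−phi)
h = 0.078 × (1 − 0.69)/(1 − 0.1940) = 0.078 × 0.3846 = 0.0300 km

30 m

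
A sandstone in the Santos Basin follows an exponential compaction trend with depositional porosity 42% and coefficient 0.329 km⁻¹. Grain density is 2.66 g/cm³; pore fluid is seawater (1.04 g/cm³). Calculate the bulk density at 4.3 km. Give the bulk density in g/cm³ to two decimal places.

2.49 g/cm³

Porosity at depth: φ = 0.42·exp(−0.329×4.3) = 0.42×0.2430 = 0.1021
Bulk density: ρ_b = (1−φ)ρ_g + φ·ρ_f = 0.8979×2.66 + 0.1021×1.04
       = 2.389 + 0.106 = 2.495 g/cm³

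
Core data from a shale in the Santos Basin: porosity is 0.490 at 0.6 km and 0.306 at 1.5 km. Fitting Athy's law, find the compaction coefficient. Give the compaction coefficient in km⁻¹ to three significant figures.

Athy: φ(Z) = φ₀ e^(−βZ) ⇒ φ₁/φ₂ = e^{β(Z₂−Z₁)} ⇒ β = ln(φ₁/φ₂)/(Z₂−Z₁)
β = ln(0.49/0.306) / (1.5 − 0.6) = ln(1.601) / 0.9 = 0.4708 / 0.9 = 0.5231 km⁻¹

0.523 km⁻¹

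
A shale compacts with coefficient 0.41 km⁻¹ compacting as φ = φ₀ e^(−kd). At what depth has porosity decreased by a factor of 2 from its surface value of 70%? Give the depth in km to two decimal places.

φ/φ₀ = 1/2 ⇒ exp(−k·d) = 1/2 ⇒ d = ln(2) / k
d = 0.6931 / 0.41 = 1.691 km

1.69 km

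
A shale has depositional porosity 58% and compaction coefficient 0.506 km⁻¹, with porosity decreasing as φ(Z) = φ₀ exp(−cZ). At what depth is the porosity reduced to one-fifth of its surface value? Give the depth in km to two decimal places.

φ/φ₀ = 1/5 ⇒ exp(−c·Z) = 1/5 ⇒ Z = ln(5) / c
Z = 1.6094 / 0.506 = 3.181 km

3.18 km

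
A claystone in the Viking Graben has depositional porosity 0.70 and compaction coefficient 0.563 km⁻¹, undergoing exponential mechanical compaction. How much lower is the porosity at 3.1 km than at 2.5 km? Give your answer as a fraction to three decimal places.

phi(2.5) = 0.7·e^(−0.563×2.5) = 0.1713
phi(3.1) = 0.7·e^(−0.563×3.1) = 0.1222
Δphi = 0.1713 − 0.1222 = 0.0491

0.049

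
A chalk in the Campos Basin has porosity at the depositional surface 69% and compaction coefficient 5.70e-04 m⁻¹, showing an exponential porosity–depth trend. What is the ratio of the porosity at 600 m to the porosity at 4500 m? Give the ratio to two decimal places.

Working in km (1 km = 1000 m; c in km⁻¹ = c in m⁻¹ × 1000):
φ(z₁)/φ(z₂) = e^(−c·z₁)/e^(−c·z₂) = e^{c(z₂−z₁)}
= exp(0.57 × 3.9) = exp(2.223) = 9.2350

9.23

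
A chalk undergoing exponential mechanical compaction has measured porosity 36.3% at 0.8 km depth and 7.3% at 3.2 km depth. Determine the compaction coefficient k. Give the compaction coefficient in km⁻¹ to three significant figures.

Athy: n(z) = n₀ e^(−kz) ⇒ n₁/n₂ = e^{k(z₂−z₁)} ⇒ k = ln(n₁/n₂)/(z₂−z₁)
k = ln(0.363/0.073) / (3.2 − 0.8) = ln(4.973) / 2.4 = 1.6039 / 2.4 = 0.6683 km⁻¹

0.668 km⁻¹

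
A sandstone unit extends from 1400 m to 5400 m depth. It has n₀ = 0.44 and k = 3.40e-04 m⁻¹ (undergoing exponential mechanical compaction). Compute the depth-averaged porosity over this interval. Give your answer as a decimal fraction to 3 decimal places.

0.149

Working in km (1 km = 1000 m; k in km⁻¹ = k in m⁻¹ × 1000):
⟨n⟩ = (1/(Z₂−Z₁)) ∫ n₀ e^(−kZ) dZ = n₀·(e^(−k·Z₁) − e^(−k·Z₂)) / (k·(Z₂−Z₁))
e^(−0.34×1.4) = 0.6213; e^(−0.34×5.4) = 0.1595
⟨n⟩ = 0.44 × (0.6213 − 0.1595) / (0.34 × 4) = 0.44 × 0.3396 = 0.1494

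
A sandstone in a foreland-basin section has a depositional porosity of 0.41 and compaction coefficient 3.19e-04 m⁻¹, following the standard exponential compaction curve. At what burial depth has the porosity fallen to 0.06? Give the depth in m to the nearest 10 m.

6020 m

Working in km (1 km = 1000 m; k in km⁻¹ = k in m⁻¹ × 1000):
Invert Athy's law: d = ln(φ₀/φ) / k
d = ln(0.41/0.06) / 0.319 = ln(6.833) / 0.319 = 1.9218 / 0.319 = 6.024 km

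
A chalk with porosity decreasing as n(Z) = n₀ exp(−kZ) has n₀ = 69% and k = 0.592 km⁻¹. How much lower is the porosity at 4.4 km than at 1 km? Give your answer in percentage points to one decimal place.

n(1) = 0.69·e^(−0.592×1) = 0.3817
n(4.4) = 0.69·e^(−0.592×4.4) = 0.0510
Δn = 0.3817 − 0.0510 = 0.3307

33.1 percentage points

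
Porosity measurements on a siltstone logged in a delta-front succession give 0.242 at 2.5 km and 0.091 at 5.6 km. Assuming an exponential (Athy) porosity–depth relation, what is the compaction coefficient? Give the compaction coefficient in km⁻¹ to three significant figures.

0.316 km⁻¹

Athy: phi(Z) = phi₀ e^(−cZ) ⇒ phi₁/phi₂ = e^{c(Z₂−Z₁)} ⇒ c = ln(phi₁/phi₂)/(Z₂−Z₁)
c = ln(0.242/0.091) / (5.6 − 2.5) = ln(2.659) / 3.1 = 0.9781 / 3.1 = 0.3155 km⁻¹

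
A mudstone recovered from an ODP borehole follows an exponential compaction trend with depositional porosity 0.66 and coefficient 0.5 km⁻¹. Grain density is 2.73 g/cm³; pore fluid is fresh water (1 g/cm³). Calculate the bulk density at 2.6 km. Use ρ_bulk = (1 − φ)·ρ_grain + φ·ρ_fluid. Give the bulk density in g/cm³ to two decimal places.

Porosity at depth: φ = 0.66·exp(−0.5×2.6) = 0.66×0.2725 = 0.1799
Bulk density: ρ_b = (1−φ)ρ_g + φ·ρ_f = 0.8201×2.73 + 0.1799×1
       = 2.239 + 0.180 = 2.419 g/cm³

2.42 g/cm³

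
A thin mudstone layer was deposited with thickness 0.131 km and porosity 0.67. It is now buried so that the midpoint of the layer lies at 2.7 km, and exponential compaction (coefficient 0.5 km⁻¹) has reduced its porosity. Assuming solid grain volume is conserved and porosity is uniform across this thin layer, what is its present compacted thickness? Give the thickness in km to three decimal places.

Porosity at 2.7 km: n = 0.67·exp(−0.5×2.7) = 0.1737
Solid-volume conservation: h(1−n) = h₀(1−n₀) ⇒ h = h₀·(1−n₀)/(1−n)
h = 0.131 × (1 − 0.67)/(1 − 0.1737) = 0.131 × 0.3994 = 0.0523 km

0.052 km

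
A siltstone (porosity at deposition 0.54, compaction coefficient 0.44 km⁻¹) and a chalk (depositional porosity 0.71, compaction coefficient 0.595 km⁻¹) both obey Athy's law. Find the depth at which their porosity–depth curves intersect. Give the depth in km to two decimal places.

Set n₀ₐ e^(−kₐZ) = n₀ᵦ e^(−kᵦZ) ⇒ ln(n₀ₐ/n₀ᵦ) = (kₐ − kᵦ)·Z
Z = ln(0.54/0.71) / (0.44 − 0.595) = -0.2737 / -0.155 = 1.766 km

1.77 km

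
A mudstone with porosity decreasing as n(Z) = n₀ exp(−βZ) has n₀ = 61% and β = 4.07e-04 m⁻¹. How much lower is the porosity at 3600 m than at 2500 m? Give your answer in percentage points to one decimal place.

Working in km (1 km = 1000 m; β in km⁻¹ = β in m⁻¹ × 1000):
n(2.5) = 0.61·e^(−0.407×2.5) = 0.2205
n(3.6) = 0.61·e^(−0.407×3.6) = 0.1409
Δn = 0.2205 − 0.1409 = 0.0796

8.0 percentage points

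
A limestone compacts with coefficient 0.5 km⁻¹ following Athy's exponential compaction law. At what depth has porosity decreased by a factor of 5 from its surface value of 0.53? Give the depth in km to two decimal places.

phi/phi₀ = 1/5 ⇒ exp(−β·z) = 1/5 ⇒ z = ln(5) / β
z = 1.6094 / 0.5 = 3.219 km

3.22 km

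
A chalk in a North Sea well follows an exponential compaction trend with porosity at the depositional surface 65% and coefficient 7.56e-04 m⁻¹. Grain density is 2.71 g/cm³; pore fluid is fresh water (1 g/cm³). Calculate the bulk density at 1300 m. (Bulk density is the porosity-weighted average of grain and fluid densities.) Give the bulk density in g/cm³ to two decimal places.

Working in km (1 km = 1000 m; β in km⁻¹ = β in m⁻¹ × 1000):
Porosity at depth: n = 0.65·exp(−0.756×1.3) = 0.65×0.3743 = 0.2433
Bulk density: ρ_b = (1−n)ρ_g + n·ρ_f = 0.7567×2.71 + 0.2433×1
       = 2.051 + 0.243 = 2.294 g/cm³

2.29 g/cm³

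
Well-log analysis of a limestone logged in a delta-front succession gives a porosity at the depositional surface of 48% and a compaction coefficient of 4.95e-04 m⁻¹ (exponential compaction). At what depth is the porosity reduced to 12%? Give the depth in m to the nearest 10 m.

2800 m

Working in km (1 km = 1000 m; k in km⁻¹ = k in m⁻¹ × 1000):
Invert Athy's law: d = ln(n₀/n) / k
d = ln(0.48/0.12) / 0.495 = ln(4) / 0.495 = 1.3863 / 0.495 = 2.801 km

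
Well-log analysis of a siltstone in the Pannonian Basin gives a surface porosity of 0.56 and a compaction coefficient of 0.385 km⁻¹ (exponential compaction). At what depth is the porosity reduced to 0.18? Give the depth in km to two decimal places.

Invert Athy's law: Z = ln(phi₀/phi) / β
Z = ln(0.56/0.18) / 0.385 = ln(3.111) / 0.385 = 1.1350 / 0.385 = 2.948 km

2.95 km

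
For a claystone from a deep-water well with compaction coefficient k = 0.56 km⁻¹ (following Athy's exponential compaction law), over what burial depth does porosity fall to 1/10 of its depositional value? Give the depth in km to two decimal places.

4.11 km

φ/φ₀ = 1/10 ⇒ exp(−k·d) = 1/10 ⇒ d = ln(10) / k
d = 2.3026 / 0.56 = 4.112 km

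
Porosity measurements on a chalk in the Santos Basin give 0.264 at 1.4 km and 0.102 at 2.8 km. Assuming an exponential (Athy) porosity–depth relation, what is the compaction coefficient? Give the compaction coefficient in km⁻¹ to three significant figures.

Athy: φ(d) = φ₀ e^(−cd) ⇒ φ₁/φ₂ = e^{c(d₂−d₁)} ⇒ c = ln(φ₁/φ₂)/(d₂−d₁)
c = ln(0.264/0.102) / (2.8 − 1.4) = ln(2.588) / 1.4 = 0.9510 / 1.4 = 0.6793 km⁻¹

0.679 km⁻¹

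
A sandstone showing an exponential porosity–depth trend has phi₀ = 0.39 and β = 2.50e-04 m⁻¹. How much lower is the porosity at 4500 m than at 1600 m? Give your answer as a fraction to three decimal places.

0.135

Working in km (1 km = 1000 m; β in km⁻¹ = β in m⁻¹ × 1000):
phi(1.6) = 0.39·e^(−0.25×1.6) = 0.2614
phi(4.5) = 0.39·e^(−0.25×4.5) = 0.1266
Δphi = 0.2614 − 0.1266 = 0.1348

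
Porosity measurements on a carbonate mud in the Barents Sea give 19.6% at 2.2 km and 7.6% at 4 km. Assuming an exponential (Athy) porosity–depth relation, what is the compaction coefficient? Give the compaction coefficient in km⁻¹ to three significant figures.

Athy: phi(d) = phi₀ e^(−kd) ⇒ phi₁/phi₂ = e^{k(d₂−d₁)} ⇒ k = ln(phi₁/phi₂)/(d₂−d₁)
k = ln(0.196/0.076) / (4 − 2.2) = ln(2.579) / 1.8 = 0.9474 / 1.8 = 0.5263 km⁻¹

0.526 km⁻¹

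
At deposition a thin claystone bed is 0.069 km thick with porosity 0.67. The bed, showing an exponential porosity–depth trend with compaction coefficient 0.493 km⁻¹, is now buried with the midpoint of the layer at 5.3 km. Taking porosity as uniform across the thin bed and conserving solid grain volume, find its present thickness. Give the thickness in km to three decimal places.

Porosity at 5.3 km: phi = 0.67·exp(−0.493×5.3) = 0.0491
Solid-volume conservation: h(1−phi) = h₀(1−phi₀) ⇒ h = h₀·(1−phi₀)/(1−phi)
h = 0.069 × (1 − 0.67)/(1 − 0.0491) = 0.069 × 0.3470 = 0.0239 km

0.024 km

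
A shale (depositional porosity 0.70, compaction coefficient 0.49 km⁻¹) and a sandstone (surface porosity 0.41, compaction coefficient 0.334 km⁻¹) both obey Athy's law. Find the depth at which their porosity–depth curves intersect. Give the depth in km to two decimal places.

3.43 km

Set phi₀ₐ e^(−βₐd) = phi₀ᵦ e^(−βᵦd) ⇒ ln(phi₀ₐ/phi₀ᵦ) = (βₐ − βᵦ)·d
d = ln(0.7/0.41) / (0.49 − 0.334) = 0.5349 / 0.156 = 3.429 km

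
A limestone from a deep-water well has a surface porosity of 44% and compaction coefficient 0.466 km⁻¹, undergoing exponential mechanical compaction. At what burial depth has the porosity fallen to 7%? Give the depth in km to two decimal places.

3.94 km

Invert Athy's law: z = ln(n₀/n) / k
z = ln(0.44/0.07) / 0.466 = ln(6.286) / 0.466 = 1.8383 / 0.466 = 3.945 km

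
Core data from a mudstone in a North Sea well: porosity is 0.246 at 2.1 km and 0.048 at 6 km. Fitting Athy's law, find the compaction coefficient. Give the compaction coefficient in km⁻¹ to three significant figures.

Athy: n(d) = n₀ e^(−βd) ⇒ n₁/n₂ = e^{β(d₂−d₁)} ⇒ β = ln(n₁/n₂)/(d₂−d₁)
β = ln(0.246/0.048) / (6 − 2.1) = ln(5.125) / 3.9 = 1.6341 / 3.9 = 0.419 km⁻¹

0.419 km⁻¹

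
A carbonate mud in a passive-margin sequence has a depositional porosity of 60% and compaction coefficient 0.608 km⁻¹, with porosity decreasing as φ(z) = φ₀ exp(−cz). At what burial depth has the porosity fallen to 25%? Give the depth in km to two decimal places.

1.44 km

Invert Athy's law: z = ln(φ₀/φ) / c
z = ln(0.6/0.25) / 0.608 = ln(2.4) / 0.608 = 0.8755 / 0.608 = 1.440 km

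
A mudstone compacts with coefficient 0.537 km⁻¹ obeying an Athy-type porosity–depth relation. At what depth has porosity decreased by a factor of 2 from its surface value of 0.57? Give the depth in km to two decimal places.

n/n₀ = 1/2 ⇒ exp(−k·Z) = 1/2 ⇒ Z = ln(2) / k
Z = 0.6931 / 0.537 = 1.291 km

1.29 km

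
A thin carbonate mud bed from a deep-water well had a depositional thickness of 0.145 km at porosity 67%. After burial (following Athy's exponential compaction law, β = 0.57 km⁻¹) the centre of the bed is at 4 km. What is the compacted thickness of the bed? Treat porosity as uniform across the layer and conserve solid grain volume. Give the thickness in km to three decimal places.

Porosity at 4 km: phi = 0.67·exp(−0.57×4) = 0.0685
Solid-volume conservation: h(1−phi) = h₀(1−phi₀) ⇒ h = h₀·(1−phi₀)/(1−phi)
h = 0.145 × (1 − 0.67)/(1 − 0.0685) = 0.145 × 0.3543 = 0.0514 km

0.051 km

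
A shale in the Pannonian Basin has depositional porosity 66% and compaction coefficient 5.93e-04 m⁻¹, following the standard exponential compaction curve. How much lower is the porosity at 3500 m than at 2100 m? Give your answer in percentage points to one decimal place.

10.7 percentage points

Working in km (1 km = 1000 m; c in km⁻¹ = c in m⁻¹ × 1000):
n(2.1) = 0.66·e^(−0.593×2.1) = 0.1900
n(3.5) = 0.66·e^(−0.593×3.5) = 0.0828
Δn = 0.1900 − 0.0828 = 0.1072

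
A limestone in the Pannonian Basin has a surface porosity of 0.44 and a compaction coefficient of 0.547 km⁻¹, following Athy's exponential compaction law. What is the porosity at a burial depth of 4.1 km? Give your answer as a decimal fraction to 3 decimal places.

phi = phi₀·exp(−c·z) = 0.44 × exp(−0.547 × 4.1) = 0.44 × exp(−2.243)
  = 0.44 × 0.1062 = 0.0467

0.047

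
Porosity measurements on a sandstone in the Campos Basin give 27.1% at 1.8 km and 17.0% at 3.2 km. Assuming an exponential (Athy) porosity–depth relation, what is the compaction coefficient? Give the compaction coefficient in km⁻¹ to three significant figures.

0.333 km⁻¹

Athy: n(z) = n₀ e^(−kz) ⇒ n₁/n₂ = e^{k(z₂−z₁)} ⇒ k = ln(n₁/n₂)/(z₂−z₁)
k = ln(0.271/0.17) / (3.2 − 1.8) = ln(1.594) / 1.4 = 0.4663 / 1.4 = 0.3331 km⁻¹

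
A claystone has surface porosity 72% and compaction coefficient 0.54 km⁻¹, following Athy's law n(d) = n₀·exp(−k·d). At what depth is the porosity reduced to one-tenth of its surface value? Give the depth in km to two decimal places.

n/n₀ = 1/10 ⇒ exp(−k·d) = 1/10 ⇒ d = ln(10) / k
d = 2.3026 / 0.54 = 4.264 km

4.26 km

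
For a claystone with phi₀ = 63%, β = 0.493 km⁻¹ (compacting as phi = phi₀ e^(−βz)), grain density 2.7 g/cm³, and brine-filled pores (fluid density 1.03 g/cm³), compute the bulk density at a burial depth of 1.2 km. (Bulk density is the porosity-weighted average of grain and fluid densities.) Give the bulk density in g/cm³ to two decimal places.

2.12 g/cm³

Porosity at depth: phi = 0.63·exp(−0.493×1.2) = 0.63×0.5534 = 0.3487
Bulk density: ρ_b = (1−phi)ρ_g + phi·ρ_f = 0.6513×2.7 + 0.3487×1.03
       = 1.759 + 0.359 = 2.118 g/cm³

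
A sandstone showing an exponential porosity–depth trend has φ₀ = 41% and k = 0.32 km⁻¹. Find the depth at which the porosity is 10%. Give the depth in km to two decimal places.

Invert Athy's law: z = ln(φ₀/φ) / k
z = ln(0.41/0.1) / 0.32 = ln(4.1) / 0.32 = 1.4110 / 0.32 = 4.409 km

4.41 km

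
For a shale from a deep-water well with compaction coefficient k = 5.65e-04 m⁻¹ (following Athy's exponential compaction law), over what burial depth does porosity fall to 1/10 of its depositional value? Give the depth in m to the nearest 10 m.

4080 m

Working in km (1 km = 1000 m; k in km⁻¹ = k in m⁻¹ × 1000):
φ/φ₀ = 1/10 ⇒ exp(−k·Z) = 1/10 ⇒ Z = ln(10) / k
Z = 2.3026 / 0.565 = 4.075 km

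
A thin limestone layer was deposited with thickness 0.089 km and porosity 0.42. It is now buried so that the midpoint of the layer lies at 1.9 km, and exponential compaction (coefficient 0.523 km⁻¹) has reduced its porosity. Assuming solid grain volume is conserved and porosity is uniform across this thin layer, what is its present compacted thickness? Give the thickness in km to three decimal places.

0.061 km

Porosity at 1.9 km: φ = 0.42·exp(−0.523×1.9) = 0.1555
Solid-volume conservation: h(1−φ) = h₀(1−φ₀) ⇒ h = h₀·(1−φ₀)/(1−φ)
h = 0.089 × (1 − 0.42)/(1 − 0.1555) = 0.089 × 0.6868 = 0.0611 km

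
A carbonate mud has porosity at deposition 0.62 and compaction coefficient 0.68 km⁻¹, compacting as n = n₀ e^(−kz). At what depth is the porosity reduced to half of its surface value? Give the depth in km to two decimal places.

1.02 km

n/n₀ = 1/2 ⇒ exp(−k·z) = 1/2 ⇒ z = ln(2) / k
z = 0.6931 / 0.68 = 1.019 km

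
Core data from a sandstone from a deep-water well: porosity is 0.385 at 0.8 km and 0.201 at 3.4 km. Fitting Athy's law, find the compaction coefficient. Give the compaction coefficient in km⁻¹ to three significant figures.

Athy: phi(z) = phi₀ e^(−βz) ⇒ phi₁/phi₂ = e^{β(z₂−z₁)} ⇒ β = ln(phi₁/phi₂)/(z₂−z₁)
β = ln(0.385/0.201) / (3.4 − 0.8) = ln(1.915) / 2.6 = 0.6499 / 2.6 = 0.25 km⁻¹

0.250 km⁻¹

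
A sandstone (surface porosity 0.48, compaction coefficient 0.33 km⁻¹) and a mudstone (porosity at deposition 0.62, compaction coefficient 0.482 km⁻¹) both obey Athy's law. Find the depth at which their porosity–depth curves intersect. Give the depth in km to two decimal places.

1.68 km

Set n₀ₐ e^(−βₐd) = n₀ᵦ e^(−βᵦd) ⇒ ln(n₀ₐ/n₀ᵦ) = (βₐ − βᵦ)·d
d = ln(0.48/0.62) / (0.33 − 0.482) = -0.2559 / -0.152 = 1.684 km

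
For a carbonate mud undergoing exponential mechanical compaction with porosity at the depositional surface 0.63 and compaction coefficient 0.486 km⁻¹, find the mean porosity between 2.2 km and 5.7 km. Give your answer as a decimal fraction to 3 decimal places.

⟨n⟩ = (1/(d₂−d₁)) ∫ n₀ e^(−kd) dd = n₀·(e^(−k·d₁) − e^(−k·d₂)) / (k·(d₂−d₁))
e^(−0.486×2.2) = 0.3433; e^(−0.486×5.7) = 0.0626
⟨n⟩ = 0.63 × (0.3433 − 0.0626) / (0.486 × 3.5) = 0.63 × 0.1650 = 0.1039

0.104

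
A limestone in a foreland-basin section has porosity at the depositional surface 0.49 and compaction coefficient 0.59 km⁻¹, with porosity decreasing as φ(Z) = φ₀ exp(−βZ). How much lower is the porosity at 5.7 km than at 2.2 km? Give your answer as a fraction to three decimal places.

φ(2.2) = 0.49·e^(−0.59×2.2) = 0.1338
φ(5.7) = 0.49·e^(−0.59×5.7) = 0.0170
Δφ = 0.1338 − 0.0170 = 0.1168

0.117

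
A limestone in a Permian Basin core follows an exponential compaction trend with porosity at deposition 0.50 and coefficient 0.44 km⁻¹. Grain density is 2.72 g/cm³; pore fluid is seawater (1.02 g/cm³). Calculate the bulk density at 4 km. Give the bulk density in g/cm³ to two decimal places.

2.57 g/cm³

Porosity at depth: phi = 0.5·exp(−0.44×4) = 0.5×0.1720 = 0.0860
Bulk density: ρ_b = (1−phi)ρ_g + phi·ρ_f = 0.9140×2.72 + 0.0860×1.02
       = 2.486 + 0.088 = 2.574 g/cm³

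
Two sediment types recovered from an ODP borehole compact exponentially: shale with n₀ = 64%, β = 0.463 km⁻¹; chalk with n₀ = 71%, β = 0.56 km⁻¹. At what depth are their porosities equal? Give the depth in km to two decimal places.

Set n₀ₐ e^(−βₐZ) = n₀ᵦ e^(−βᵦZ) ⇒ ln(n₀ₐ/n₀ᵦ) = (βₐ − βᵦ)·Z
Z = ln(0.64/0.71) / (0.463 − 0.56) = -0.1038 / -0.097 = 1.070 km

1.07 km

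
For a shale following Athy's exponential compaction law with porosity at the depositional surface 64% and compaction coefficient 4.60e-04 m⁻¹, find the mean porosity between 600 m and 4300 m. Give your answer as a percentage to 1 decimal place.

23.3%

Working in km (1 km = 1000 m; c in km⁻¹ = c in m⁻¹ × 1000):
⟨phi⟩ = (1/(z₂−z₁)) ∫ phi₀ e^(−cz) dz = phi₀·(e^(−c·z₁) − e^(−c·z₂)) / (c·(z₂−z₁))
e^(−0.46×0.6) = 0.7588; e^(−0.46×4.3) = 0.1383
⟨phi⟩ = 0.64 × (0.7588 − 0.1383) / (0.46 × 3.7) = 0.64 × 0.3646 = 0.2333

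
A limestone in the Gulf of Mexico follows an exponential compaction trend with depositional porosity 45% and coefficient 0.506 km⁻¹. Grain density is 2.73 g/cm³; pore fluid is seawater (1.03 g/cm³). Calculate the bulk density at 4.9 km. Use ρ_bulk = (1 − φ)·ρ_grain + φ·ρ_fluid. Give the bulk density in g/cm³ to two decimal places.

2.67 g/cm³

Porosity at depth: φ = 0.45·exp(−0.506×4.9) = 0.45×0.0838 = 0.0377
Bulk density: ρ_b = (1−φ)ρ_g + φ·ρ_f = 0.9623×2.73 + 0.0377×1.03
       = 2.627 + 0.039 = 2.666 g/cm³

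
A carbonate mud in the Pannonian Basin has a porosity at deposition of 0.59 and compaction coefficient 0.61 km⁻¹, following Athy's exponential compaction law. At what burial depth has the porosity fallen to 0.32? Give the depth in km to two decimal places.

1.00 km

Invert Athy's law: Z = ln(n₀/n) / k
Z = ln(0.59/0.32) / 0.61 = ln(1.844) / 0.61 = 0.6118 / 0.61 = 1.003 km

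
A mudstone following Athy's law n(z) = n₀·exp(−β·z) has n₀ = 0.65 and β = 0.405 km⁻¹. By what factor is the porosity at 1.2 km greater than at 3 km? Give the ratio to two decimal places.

n(z₁)/n(z₂) = e^(−β·z₁)/e^(−β·z₂) = e^{β(z₂−z₁)}
= exp(0.405 × 1.8) = exp(0.729) = 2.0730

2.07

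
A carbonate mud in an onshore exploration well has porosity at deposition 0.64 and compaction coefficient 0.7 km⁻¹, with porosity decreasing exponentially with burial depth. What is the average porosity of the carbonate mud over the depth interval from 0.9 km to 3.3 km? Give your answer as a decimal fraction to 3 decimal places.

0.165

⟨n⟩ = (1/(z₂−z₁)) ∫ n₀ e^(−βz) dz = n₀·(e^(−β·z₁) − e^(−β·z₂)) / (β·(z₂−z₁))
e^(−0.7×0.9) = 0.5326; e^(−0.7×3.3) = 0.0993
⟨n⟩ = 0.64 × (0.5326 − 0.0993) / (0.7 × 2.4) = 0.64 × 0.2579 = 0.1651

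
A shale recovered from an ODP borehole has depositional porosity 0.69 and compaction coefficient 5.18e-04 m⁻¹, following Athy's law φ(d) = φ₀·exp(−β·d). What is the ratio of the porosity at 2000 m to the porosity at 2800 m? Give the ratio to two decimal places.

Working in km (1 km = 1000 m; β in km⁻¹ = β in m⁻¹ × 1000):
φ(d₁)/φ(d₂) = e^(−β·d₁)/e^(−β·d₂) = e^{β(d₂−d₁)}
= exp(0.518 × 0.8) = exp(0.4144) = 1.5135

1.51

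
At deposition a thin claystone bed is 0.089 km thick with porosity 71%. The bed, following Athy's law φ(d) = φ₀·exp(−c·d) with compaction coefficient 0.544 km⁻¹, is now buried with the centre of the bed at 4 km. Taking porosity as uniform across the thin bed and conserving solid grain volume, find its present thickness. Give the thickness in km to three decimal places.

Porosity at 4 km: φ = 0.71·exp(−0.544×4) = 0.0806
Solid-volume conservation: h(1−φ) = h₀(1−φ₀) ⇒ h = h₀·(1−φ₀)/(1−φ)
h = 0.089 × (1 − 0.71)/(1 − 0.0806) = 0.089 × 0.3154 = 0.0281 km

0.028 km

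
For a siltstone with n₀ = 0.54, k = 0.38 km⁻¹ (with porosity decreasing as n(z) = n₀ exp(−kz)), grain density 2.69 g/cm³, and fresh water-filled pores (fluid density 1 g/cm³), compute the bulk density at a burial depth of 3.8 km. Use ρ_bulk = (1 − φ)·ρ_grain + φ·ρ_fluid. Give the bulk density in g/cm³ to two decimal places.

2.47 g/cm³

Porosity at depth: n = 0.54·exp(−0.38×3.8) = 0.54×0.2360 = 0.1274
Bulk density: ρ_b = (1−n)ρ_g + n·ρ_f = 0.8726×2.69 + 0.1274×1
       = 2.347 + 0.127 = 2.475 g/cm³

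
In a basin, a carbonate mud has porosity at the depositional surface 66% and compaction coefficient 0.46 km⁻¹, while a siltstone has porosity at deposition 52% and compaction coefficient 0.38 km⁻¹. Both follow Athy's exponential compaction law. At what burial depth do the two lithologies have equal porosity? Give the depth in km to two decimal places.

Set phi₀ₐ e^(−kₐd) = phi₀ᵦ e^(−kᵦd) ⇒ ln(phi₀ₐ/phi₀ᵦ) = (kₐ − kᵦ)·d
d = ln(0.66/0.52) / (0.46 − 0.38) = 0.2384 / 0.08 = 2.980 km

2.98 km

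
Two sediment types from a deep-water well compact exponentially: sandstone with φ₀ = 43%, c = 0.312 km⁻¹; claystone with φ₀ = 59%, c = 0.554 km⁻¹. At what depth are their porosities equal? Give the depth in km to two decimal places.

Set φ₀ₐ e^(−cₐd) = φ₀ᵦ e^(−cᵦd) ⇒ ln(φ₀ₐ/φ₀ᵦ) = (cₐ − cᵦ)·d
d = ln(0.43/0.59) / (0.312 − 0.554) = -0.3163 / -0.242 = 1.307 km

1.31 km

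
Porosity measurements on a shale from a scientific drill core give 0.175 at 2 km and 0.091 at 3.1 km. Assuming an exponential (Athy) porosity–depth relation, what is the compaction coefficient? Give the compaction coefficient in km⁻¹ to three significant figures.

Athy: phi(z) = phi₀ e^(−βz) ⇒ phi₁/phi₂ = e^{β(z₂−z₁)} ⇒ β = ln(phi₁/phi₂)/(z₂−z₁)
β = ln(0.175/0.091) / (3.1 − 2) = ln(1.923) / 1.1 = 0.6539 / 1.1 = 0.5945 km⁻¹

0.594 km⁻¹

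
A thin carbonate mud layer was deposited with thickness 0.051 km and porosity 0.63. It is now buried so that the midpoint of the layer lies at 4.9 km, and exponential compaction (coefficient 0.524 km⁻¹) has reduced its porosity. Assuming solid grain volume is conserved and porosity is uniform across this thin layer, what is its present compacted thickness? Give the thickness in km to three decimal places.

0.020 km

Porosity at 4.9 km: n = 0.63·exp(−0.524×4.9) = 0.0483
Solid-volume conservation: h(1−n) = h₀(1−n₀) ⇒ h = h₀·(1−n₀)/(1−n)
h = 0.051 × (1 − 0.63)/(1 − 0.0483) = 0.051 × 0.3888 = 0.0198 km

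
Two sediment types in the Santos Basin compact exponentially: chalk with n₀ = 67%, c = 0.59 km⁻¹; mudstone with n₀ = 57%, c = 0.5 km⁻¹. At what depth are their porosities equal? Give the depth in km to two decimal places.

Set n₀ₐ e^(−cₐz) = n₀ᵦ e^(−cᵦz) ⇒ ln(n₀ₐ/n₀ᵦ) = (cₐ − cᵦ)·z
z = ln(0.67/0.57) / (0.59 − 0.5) = 0.1616 / 0.09 = 1.796 km

1.80 km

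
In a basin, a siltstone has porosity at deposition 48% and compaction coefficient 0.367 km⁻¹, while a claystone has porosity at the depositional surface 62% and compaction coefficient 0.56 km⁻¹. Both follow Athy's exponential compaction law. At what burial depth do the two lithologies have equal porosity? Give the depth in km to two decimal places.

Set phi₀ₐ e^(−kₐZ) = phi₀ᵦ e^(−kᵦZ) ⇒ ln(phi₀ₐ/phi₀ᵦ) = (kₐ − kᵦ)·Z
Z = ln(0.48/0.62) / (0.367 − 0.56) = -0.2559 / -0.193 = 1.326 km

1.33 km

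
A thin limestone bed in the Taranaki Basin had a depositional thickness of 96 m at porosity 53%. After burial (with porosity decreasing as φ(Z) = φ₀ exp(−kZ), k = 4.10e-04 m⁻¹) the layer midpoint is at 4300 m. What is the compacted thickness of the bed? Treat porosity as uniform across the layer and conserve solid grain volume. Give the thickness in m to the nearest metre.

Working in km (1 km = 1000 m; k in km⁻¹ = k in m⁻¹ × 1000):
Porosity at 4.3 km: φ = 0.53·exp(−0.41×4.3) = 0.0909
Solid-volume conservation: h(1−φ) = h₀(1−φ₀) ⇒ h = h₀·(1−φ₀)/(1−φ)
h = 0.096 × (1 − 0.53)/(1 − 0.0909) = 0.096 × 0.5170 = 0.0496 km

50 m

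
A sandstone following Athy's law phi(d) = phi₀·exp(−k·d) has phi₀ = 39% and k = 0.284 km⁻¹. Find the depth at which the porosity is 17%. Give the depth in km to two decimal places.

2.92 km

Invert Athy's law: d = ln(phi₀/phi) / k
d = ln(0.39/0.17) / 0.284 = ln(2.294) / 0.284 = 0.8303 / 0.284 = 2.924 km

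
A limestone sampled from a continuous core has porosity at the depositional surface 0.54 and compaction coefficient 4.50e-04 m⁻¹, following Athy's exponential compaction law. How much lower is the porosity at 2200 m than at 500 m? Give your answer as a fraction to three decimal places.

0.231

Working in km (1 km = 1000 m; β in km⁻¹ = β in m⁻¹ × 1000):
φ(0.5) = 0.54·e^(−0.45×0.5) = 0.4312
φ(2.2) = 0.54·e^(−0.45×2.2) = 0.2007
Δφ = 0.4312 − 0.2007 = 0.2305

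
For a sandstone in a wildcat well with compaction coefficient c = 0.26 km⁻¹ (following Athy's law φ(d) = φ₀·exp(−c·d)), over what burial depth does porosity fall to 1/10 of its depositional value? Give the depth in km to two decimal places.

8.86 km

φ/φ₀ = 1/10 ⇒ exp(−c·d) = 1/10 ⇒ d = ln(10) / c
d = 2.3026 / 0.26 = 8.856 km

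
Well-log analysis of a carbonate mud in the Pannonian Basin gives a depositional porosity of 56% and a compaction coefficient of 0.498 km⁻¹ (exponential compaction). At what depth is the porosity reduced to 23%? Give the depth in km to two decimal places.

Invert Athy's law: Z = ln(n₀/n) / k
Z = ln(0.56/0.23) / 0.498 = ln(2.435) / 0.498 = 0.8899 / 0.498 = 1.787 km

1.79 km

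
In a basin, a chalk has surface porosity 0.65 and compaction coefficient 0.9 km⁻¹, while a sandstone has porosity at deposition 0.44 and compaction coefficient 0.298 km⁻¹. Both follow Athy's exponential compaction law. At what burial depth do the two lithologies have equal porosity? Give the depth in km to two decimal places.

0.65 km

Set φ₀ₐ e^(−cₐZ) = φ₀ᵦ e^(−cᵦZ) ⇒ ln(φ₀ₐ/φ₀ᵦ) = (cₐ − cᵦ)·Z
Z = ln(0.65/0.44) / (0.9 − 0.298) = 0.3902 / 0.602 = 0.648 km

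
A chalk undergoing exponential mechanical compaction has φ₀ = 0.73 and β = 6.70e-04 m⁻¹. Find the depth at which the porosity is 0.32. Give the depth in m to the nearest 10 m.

Working in km (1 km = 1000 m; β in km⁻¹ = β in m⁻¹ × 1000):
Invert Athy's law: Z = ln(φ₀/φ) / β
Z = ln(0.73/0.32) / 0.67 = ln(2.281) / 0.67 = 0.8247 / 0.67 = 1.231 km

1230 m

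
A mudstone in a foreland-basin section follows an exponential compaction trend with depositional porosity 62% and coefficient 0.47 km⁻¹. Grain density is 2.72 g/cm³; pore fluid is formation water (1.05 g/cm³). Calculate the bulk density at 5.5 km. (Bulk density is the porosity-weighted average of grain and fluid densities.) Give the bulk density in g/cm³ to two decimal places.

2.64 g/cm³

Porosity at depth: n = 0.62·exp(−0.47×5.5) = 0.62×0.0754 = 0.0467
Bulk density: ρ_b = (1−n)ρ_g + n·ρ_f = 0.9533×2.72 + 0.0467×1.05
       = 2.593 + 0.049 = 2.642 g/cm³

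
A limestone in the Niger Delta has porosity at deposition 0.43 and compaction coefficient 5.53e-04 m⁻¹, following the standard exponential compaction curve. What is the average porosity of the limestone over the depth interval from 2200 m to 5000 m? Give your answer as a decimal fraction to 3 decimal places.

0.065

Working in km (1 km = 1000 m; c in km⁻¹ = c in m⁻¹ × 1000):
⟨n⟩ = (1/(Z₂−Z₁)) ∫ n₀ e^(−cZ) dZ = n₀·(e^(−c·Z₁) − e^(−c·Z₂)) / (c·(Z₂−Z₁))
e^(−0.553×2.2) = 0.2962; e^(−0.553×5) = 0.0630
⟨n⟩ = 0.43 × (0.2962 − 0.0630) / (0.553 × 2.8) = 0.43 × 0.1506 = 0.0648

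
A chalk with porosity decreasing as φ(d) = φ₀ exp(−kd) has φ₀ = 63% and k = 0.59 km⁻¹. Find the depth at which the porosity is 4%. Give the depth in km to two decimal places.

4.67 km

Invert Athy's law: d = ln(φ₀/φ) / k
d = ln(0.63/0.04) / 0.59 = ln(15.75) / 0.59 = 2.7568 / 0.59 = 4.673 km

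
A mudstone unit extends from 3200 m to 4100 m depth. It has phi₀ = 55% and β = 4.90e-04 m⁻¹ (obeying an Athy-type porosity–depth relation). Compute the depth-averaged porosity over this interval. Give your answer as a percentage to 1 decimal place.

9.3%

Working in km (1 km = 1000 m; β in km⁻¹ = β in m⁻¹ × 1000):
⟨phi⟩ = (1/(Z₂−Z₁)) ∫ phi₀ e^(−βZ) dZ = phi₀·(e^(−β·Z₁) − e^(−β·Z₂)) / (β·(Z₂−Z₁))
e^(−0.49×3.2) = 0.2085; e^(−0.49×4.1) = 0.1341
⟨phi⟩ = 0.55 × (0.2085 − 0.1341) / (0.49 × 0.9) = 0.55 × 0.1686 = 0.0927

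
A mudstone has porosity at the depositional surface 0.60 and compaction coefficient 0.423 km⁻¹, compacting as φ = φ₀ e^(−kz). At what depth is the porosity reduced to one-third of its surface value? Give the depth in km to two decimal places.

φ/φ₀ = 1/3 ⇒ exp(−k·z) = 1/3 ⇒ z = ln(3) / k
z = 1.0986 / 0.423 = 2.597 km

2.60 km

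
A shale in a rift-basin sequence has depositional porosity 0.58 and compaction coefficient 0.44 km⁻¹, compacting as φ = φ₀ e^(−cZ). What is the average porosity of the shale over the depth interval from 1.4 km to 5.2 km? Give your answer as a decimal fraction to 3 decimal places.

0.152

⟨φ⟩ = (1/(Z₂−Z₁)) ∫ φ₀ e^(−cZ) dZ = φ₀·(e^(−c·Z₁) − e^(−c·Z₂)) / (c·(Z₂−Z₁))
e^(−0.44×1.4) = 0.5401; e^(−0.44×5.2) = 0.1015
⟨φ⟩ = 0.58 × (0.5401 − 0.1015) / (0.44 × 3.8) = 0.58 × 0.2623 = 0.1522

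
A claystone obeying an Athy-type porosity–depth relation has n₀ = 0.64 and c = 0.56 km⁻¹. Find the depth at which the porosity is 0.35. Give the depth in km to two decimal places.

1.08 km

Invert Athy's law: d = ln(n₀/n) / c
d = ln(0.64/0.35) / 0.56 = ln(1.829) / 0.56 = 0.6035 / 0.56 = 1.078 km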